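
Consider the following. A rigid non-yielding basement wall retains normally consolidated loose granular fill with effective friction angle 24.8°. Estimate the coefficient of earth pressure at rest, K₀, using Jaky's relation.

0.581

K₀ = 1 − sin φ' = 1 − sin 24.8° = 0.5805.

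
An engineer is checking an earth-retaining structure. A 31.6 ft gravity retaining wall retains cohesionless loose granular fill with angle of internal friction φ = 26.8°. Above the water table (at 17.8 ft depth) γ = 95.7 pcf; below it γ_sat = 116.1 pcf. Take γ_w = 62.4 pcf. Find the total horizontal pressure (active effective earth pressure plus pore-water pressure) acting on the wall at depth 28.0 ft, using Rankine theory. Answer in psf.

1490 psf

K_a = (1 − sin φ)/(1 + sin φ) = 0.3785.
γ' = 116.1 − 62.4 = 53.70 pcf.
Effective vertical stress at 28.0 ft: σ'_v = 95.7×17.8 + 53.70×10.2 = 2251 psf.
σ'_h = K_a σ'_v = 0.3785 × 2251 = 852.0 psf; u = γ_w × 10.2 = 636.5 psf.
Total σ_h = 852.0 + 636.5 = 1489 psf.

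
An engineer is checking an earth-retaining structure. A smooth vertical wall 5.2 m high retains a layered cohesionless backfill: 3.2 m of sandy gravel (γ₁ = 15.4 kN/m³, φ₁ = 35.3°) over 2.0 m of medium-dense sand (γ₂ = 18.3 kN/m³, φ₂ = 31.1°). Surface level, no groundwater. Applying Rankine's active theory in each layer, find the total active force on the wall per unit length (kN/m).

64.2 kN/m

K_a1 = tan²(45°−35.3°/2) = 0.2675; K_a2 = tan²(45°−31.1°/2) = 0.3188.
Layer 1: σ at base = K_a1 γ₁ h₁ = 13.18 kPa; P₁ = ½×13.18×3.2 = 21.10.
Layer 2: σ_v at top = γ₁h₁ = 49.28; σ_h top = K_a2×49.28 = 15.71; σ_h base = K_a2×(49.28+18.3×2.0) = 27.38.
P₂ = ½(15.71+27.38)×2.0 = 43.09. Total P_a = 21.10+43.09 = 64.18 kN/m.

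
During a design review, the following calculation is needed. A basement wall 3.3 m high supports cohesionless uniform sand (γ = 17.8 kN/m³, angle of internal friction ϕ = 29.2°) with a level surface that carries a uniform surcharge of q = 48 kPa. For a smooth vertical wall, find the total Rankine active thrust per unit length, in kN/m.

87.9 kN/m

K_a = tan²(45° − φ/2) = 0.3442.
Soil triangle: ½ K_a γ H² = 0.5×0.3442×17.8×3.3² = 33.36 kN/m.
Surcharge rectangle: K_a q H = 0.3442×48×3.3 = 54.52 kN/m.
Total = 33.36 + 54.52 = 87.88 kN/m.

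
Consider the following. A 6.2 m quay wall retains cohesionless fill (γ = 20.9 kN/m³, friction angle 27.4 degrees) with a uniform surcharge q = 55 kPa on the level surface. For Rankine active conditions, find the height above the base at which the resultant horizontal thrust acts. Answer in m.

K_a = 0.3697.
Triangular part P₁ = ½K_aγH² = 148.5 at H/3 = 2.067 m; rectangular part P₂ = K_a q H = 126.1 at H/2 = 3.100 m.
ȳ = (P₁·2.067 + P₂·3.100)/(P₁+P₂) = 2.541 m.

2.54 m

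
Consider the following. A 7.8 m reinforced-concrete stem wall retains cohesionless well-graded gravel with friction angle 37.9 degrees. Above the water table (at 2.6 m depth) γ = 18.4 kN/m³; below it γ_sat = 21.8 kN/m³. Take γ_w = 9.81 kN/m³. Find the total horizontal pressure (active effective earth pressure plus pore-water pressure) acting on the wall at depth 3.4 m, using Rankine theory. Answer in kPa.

21.6 kPa

K_a = (1 − sin φ)/(1 + sin φ) = 0.2389.
γ' = 21.8 − 9.81 = 11.99 kN/m³.
Effective vertical stress at 3.4 m: σ'_v = 18.4×2.6 + 11.99×0.800 = 57.43 kPa.
σ'_h = K_a σ'_v = 0.2389 × 57.43 = 13.72 kPa; u = γ_w × 0.800 = 7.848 kPa.
Total σ_h = 13.72 + 7.848 = 21.57 kPa.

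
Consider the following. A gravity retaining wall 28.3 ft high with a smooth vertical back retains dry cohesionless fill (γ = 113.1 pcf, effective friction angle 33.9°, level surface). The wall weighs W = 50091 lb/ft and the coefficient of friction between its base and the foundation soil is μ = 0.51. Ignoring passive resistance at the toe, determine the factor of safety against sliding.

K_a = tan²(45° − 33.9°/2) = 0.2839.
P_a = ½K_aγH² = 0.5×0.2839×113.1×28.3² = 12860 lb/ft, acting at H/3 = 9.433 ft above the base.
FS_sliding = μW / P_a = 0.51×50091 / 12860 = 1.987.

1.99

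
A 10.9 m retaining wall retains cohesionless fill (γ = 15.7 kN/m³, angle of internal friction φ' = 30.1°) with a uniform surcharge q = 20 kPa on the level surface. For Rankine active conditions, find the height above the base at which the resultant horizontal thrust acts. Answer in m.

3.98 m

K_a = 0.3320.
Triangular part P₁ = ½K_aγH² = 309.6 at H/3 = 3.633 m; rectangular part P₂ = K_a q H = 72.37 at H/2 = 5.450 m.
ȳ = (P₁·3.633 + P₂·5.450)/(P₁+P₂) = 3.978 m.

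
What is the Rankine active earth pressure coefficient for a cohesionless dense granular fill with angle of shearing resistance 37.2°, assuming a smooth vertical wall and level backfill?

0.246

K_a = (1 − sin φ)/(1 + sin φ) = (1 − sin 37.2°)/(1 + sin 37.2°) = 0.2464.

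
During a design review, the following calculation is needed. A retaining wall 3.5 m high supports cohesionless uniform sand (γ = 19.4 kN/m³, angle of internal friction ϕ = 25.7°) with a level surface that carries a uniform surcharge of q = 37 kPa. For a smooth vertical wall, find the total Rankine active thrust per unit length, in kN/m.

K_a = tan²(45° − φ/2) = 0.3950.
Soil triangle: ½ K_a γ H² = 0.5×0.3950×19.4×3.5² = 46.94 kN/m.
Surcharge rectangle: K_a q H = 0.3950×37×3.5 = 51.16 kN/m.
Total = 46.94 + 51.16 = 98.10 kN/m.

98.1 kN/m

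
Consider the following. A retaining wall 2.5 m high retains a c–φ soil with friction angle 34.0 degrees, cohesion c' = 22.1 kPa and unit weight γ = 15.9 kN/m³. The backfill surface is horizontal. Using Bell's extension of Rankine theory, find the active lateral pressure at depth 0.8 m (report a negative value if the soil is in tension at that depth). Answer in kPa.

-19.9 kPa

K_a = (1 − sin φ)/(1 + sin φ) = 0.2827.
σ_a = K_a γ z − 2c√K_a = 0.2827×15.9×0.8 − 2×22.1×0.5317 = -19.91 kPa.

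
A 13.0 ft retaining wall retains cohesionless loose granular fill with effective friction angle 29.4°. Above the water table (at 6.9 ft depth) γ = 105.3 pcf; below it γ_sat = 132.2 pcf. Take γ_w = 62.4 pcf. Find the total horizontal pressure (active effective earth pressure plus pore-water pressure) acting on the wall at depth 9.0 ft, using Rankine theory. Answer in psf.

K_a = (1 − sin φ)/(1 + sin φ) = 0.3415.
γ' = 132.2 − 62.4 = 69.80 pcf.
Effective vertical stress at 9.0 ft: σ'_v = 105.3×6.9 + 69.80×2.10 = 873.1 psf.
σ'_h = K_a σ'_v = 0.3415 × 873.1 = 298.2 psf; u = γ_w × 2.10 = 131.0 psf.
Total σ_h = 298.2 + 131.0 = 429.2 psf.

429 psf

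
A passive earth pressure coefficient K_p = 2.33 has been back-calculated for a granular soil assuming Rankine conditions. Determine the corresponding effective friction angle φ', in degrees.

23.5°

K_p = (1+sin φ)/(1−sin φ) ⇒ sin φ = (K_p − 1)/(K_p + 1) = 0.3994.
φ = arcsin(0.3994) = 23.54°.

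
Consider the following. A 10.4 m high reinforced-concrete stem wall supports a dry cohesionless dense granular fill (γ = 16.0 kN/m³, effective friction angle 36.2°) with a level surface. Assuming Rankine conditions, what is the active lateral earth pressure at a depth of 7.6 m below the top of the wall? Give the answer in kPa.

31.3 kPa

K_a = (1 − sin φ)/(1 + sin φ) = 0.2574.
σ_h = K_a γ z = 0.2574 × 16.0 × 7.6 = 31.30 kPa.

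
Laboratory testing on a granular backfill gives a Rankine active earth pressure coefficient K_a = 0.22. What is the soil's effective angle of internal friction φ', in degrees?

K_a = tan²(45° − φ/2) ⇒ 45° − φ/2 = arctan(√0.22) = 25.13°.
φ = 2(45° − 25.13°) = 39.74°.

39.7°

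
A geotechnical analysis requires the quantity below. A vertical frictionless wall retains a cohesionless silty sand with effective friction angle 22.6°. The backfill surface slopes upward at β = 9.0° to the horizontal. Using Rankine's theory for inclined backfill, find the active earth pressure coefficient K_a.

K_a = cos β · (cos β − √(cos²β − cos²φ)) / (cos β + √(cos²β − cos²φ)).
cos β = 0.9877, cos φ = 0.9232, √(cos²β − cos²φ) = 0.3510.
K_a = 0.9877 × (0.9877 − 0.3510)/(0.9877 + 0.3510) = 0.4697.

0.470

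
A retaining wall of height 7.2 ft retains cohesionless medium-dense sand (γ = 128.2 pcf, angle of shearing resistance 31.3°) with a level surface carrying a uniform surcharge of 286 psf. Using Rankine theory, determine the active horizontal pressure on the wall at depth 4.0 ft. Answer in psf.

253 psf

K_a = (1 − sin φ)/(1 + sin φ) = 0.3162.
σ_v = γz + q = 128.2 × 4.0 + 286 = 798.8 psf.
σ_h = K_a σ_v = 0.3162 × 798.8 = 252.6 psf.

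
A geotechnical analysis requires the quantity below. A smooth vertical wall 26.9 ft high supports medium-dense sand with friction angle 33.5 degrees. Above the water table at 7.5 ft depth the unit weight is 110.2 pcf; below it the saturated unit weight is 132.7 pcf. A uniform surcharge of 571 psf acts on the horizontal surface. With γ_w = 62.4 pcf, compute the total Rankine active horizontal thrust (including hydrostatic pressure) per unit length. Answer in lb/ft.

K_a = tan²(45° − φ/2) = 0.2887.
γ' = 132.7 − 62.4 = 70.30 pcf. h₂ = H − d_w = 19.4 ft.
σ'_h: at surface K_a·q = 164.9; at WT K_a(q+γd_w) = 403.5; at base K_a(q+γd_w+γ'h₂) = 797.2 psf.
P₁ = ½(164.9+403.5)×7.5 = 2131; P₂ = ½(403.5+797.2)×19.4 = 11650; P_w = ½γ_w h₂² = 11740.
Total = 2131+11650+11740 = 25520 lb/ft.

25500 lb/ft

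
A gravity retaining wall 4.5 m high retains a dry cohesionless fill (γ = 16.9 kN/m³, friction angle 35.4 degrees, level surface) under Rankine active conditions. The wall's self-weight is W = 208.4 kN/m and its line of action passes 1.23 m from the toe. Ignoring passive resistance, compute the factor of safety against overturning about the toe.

3.75

K_a = tan²(45° − 35.4°/2) = 0.2664.
P_a = ½K_aγH² = 0.5×0.2664×16.9×4.5² = 45.58 kN/m, acting at H/3 = 1.500 m above the base.
Overturning moment M_o = P_a × H/3 = 45.58 × 1.500 = 68.38.
Resisting moment M_r = W × 1.23 = 208.4 × 1.23 = 256.3.
FS_overturning = M_r/M_o = 256.3/68.38 = 3.749.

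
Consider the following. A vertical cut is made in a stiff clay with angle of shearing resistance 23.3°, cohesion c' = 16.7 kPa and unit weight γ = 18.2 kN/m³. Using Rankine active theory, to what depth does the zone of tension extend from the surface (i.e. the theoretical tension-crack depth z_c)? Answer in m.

2.79 m

K_a = tan²(45° − 23.3°/2) = 0.4331; √K_a = 0.6581.
The active pressure is zero where K_a γ z = 2c√K_a, so z_c = 2c/(γ√K_a) = 2×16.7/(18.2×0.6581) = 2.788 m.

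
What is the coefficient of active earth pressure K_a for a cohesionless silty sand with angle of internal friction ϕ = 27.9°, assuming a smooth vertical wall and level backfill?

K_a = (1 − sin φ)/(1 + sin φ) = (1 − sin 27.9°)/(1 + sin 27.9°) = 0.3625.

0.362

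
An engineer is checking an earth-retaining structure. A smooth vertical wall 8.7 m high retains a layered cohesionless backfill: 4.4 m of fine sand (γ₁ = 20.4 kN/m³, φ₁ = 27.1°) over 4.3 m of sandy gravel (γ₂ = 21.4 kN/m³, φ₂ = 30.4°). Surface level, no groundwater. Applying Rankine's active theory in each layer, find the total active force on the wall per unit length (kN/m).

K_a1 = tan²(45°−27.1°/2) = 0.3741; K_a2 = tan²(45°−30.4°/2) = 0.3280.
Layer 1: σ at base = K_a1 γ₁ h₁ = 33.58 kPa; P₁ = ½×33.58×4.4 = 73.87.
Layer 2: σ_v at top = γ₁h₁ = 89.76; σ_h top = K_a2×89.76 = 29.44; σ_h base = K_a2×(89.76+21.4×4.3) = 59.62.
P₂ = ½(29.44+59.62)×4.3 = 191.5. Total P_a = 73.87+191.5 = 265.4 kN/m.

265 kN/m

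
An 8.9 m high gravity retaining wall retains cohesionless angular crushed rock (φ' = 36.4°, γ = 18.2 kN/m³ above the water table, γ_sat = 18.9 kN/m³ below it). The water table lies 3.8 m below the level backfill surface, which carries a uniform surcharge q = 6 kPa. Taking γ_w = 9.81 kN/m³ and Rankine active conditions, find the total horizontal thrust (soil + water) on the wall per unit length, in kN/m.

295 kN/m

K_a = tan²(45° − φ/2) = 0.2552.
γ' = 18.9 − 9.81 = 9.090 kN/m³. h₂ = H − d_w = 5.1 m.
σ'_h: at surface K_a·q = 1.531; at WT K_a(q+γd_w) = 19.18; at base K_a(q+γd_w+γ'h₂) = 31.01 kPa.
P₁ = ½(1.531+19.18)×3.8 = 39.35; P₂ = ½(19.18+31.01)×5.1 = 128.0; P_w = ½γ_w h₂² = 127.6.
Total = 39.35+128.0+127.6 = 294.9 kN/m.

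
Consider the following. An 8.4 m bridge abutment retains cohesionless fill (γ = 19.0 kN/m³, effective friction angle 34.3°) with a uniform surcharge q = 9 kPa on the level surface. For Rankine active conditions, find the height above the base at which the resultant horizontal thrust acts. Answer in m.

K_a = 0.2792.
Triangular part P₁ = ½K_aγH² = 187.1 at H/3 = 2.800 m; rectangular part P₂ = K_a q H = 21.10 at H/2 = 4.200 m.
ȳ = (P₁·2.800 + P₂·4.200)/(P₁+P₂) = 2.942 m.

2.94 m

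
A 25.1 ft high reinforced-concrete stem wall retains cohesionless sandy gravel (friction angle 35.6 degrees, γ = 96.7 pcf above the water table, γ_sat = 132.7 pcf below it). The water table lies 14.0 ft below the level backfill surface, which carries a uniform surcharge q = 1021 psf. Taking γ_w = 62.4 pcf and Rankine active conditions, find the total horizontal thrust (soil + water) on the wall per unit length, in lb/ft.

K_a = tan²(45° − φ/2) = 0.2641.
γ' = 132.7 − 62.4 = 70.30 pcf. h₂ = H − d_w = 11.1 ft.
σ'_h: at surface K_a·q = 269.7; at WT K_a(q+γd_w) = 627.2; at base K_a(q+γd_w+γ'h₂) = 833.3 psf.
P₁ = ½(269.7+627.2)×14.0 = 6278; P₂ = ½(627.2+833.3)×11.1 = 8106; P_w = ½γ_w h₂² = 3844.
Total = 6278+8106+3844 = 18230 lb/ft.

18200 lb/ft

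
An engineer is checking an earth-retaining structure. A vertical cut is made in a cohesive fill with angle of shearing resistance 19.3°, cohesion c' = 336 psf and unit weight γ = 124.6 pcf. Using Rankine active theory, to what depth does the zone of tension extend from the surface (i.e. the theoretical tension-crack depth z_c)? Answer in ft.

7.60 ft

K_a = tan²(45° − 19.3°/2) = 0.5032; √K_a = 0.7094.
The active pressure is zero where K_a γ z = 2c√K_a, so z_c = 2c/(γ√K_a) = 2×336/(124.6×0.7094) = 7.603 ft.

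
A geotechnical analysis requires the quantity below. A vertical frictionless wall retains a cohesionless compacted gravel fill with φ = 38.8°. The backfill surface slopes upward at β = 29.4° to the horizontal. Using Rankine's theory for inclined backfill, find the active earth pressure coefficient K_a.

K_a = cos β · (cos β − √(cos²β − cos²φ)) / (cos β + √(cos²β − cos²φ)).
cos β = 0.8712, cos φ = 0.7793, √(cos²β − cos²φ) = 0.3894.
K_a = 0.8712 × (0.8712 − 0.3894)/(0.8712 + 0.3894) = 0.3330.

0.333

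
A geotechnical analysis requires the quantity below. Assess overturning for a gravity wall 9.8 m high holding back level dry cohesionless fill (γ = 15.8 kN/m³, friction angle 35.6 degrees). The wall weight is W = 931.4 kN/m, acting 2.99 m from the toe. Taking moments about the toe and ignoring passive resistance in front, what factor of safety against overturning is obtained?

K_a = tan²(45° − 35.6°/2) = 0.2641.
P_a = ½K_aγH² = 0.5×0.2641×15.8×9.8² = 200.4 kN/m, acting at H/3 = 3.267 m above the base.
Overturning moment M_o = P_a × H/3 = 200.4 × 3.267 = 654.6.
Resisting moment M_r = W × 2.99 = 931.4 × 2.99 = 2785.
FS_overturning = M_r/M_o = 2785/654.6 = 4.254.

4.25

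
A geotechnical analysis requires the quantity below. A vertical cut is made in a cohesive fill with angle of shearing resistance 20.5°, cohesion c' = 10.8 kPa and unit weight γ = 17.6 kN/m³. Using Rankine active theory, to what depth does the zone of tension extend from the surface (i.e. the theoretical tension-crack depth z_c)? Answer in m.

1.77 m

K_a = tan²(45° − 20.5°/2) = 0.4813; √K_a = 0.6937.
The active pressure is zero where K_a γ z = 2c√K_a, so z_c = 2c/(γ√K_a) = 2×10.8/(17.6×0.6937) = 1.769 m.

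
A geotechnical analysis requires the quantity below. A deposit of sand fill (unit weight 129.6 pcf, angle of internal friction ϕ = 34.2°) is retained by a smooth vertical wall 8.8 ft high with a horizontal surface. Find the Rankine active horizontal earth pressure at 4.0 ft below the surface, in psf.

145 psf

K_a = (1 − sin φ)/(1 + sin φ) = 0.2803.
σ_h = K_a γ z = 0.2803 × 129.6 × 4.0 = 145.3 psf.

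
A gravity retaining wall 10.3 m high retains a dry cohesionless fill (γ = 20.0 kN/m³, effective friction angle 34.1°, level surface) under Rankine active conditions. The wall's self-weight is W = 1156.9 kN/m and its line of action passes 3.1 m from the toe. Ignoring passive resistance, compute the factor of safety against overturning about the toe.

K_a = tan²(45° − 34.1°/2) = 0.2815.
P_a = ½K_aγH² = 0.5×0.2815×20.0×10.3² = 298.7 kN/m, acting at H/3 = 3.433 m above the base.
Overturning moment M_o = P_a × H/3 = 298.7 × 3.433 = 1025.
Resisting moment M_r = W × 3.1 = 1156.9 × 3.1 = 3586.
FS_overturning = M_r/M_o = 3586/1025 = 3.497.

3.50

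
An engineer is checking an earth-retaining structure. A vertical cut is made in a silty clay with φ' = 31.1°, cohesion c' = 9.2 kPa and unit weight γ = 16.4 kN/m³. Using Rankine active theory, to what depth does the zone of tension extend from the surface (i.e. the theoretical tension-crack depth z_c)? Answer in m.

1.99 m

K_a = tan²(45° − 31.1°/2) = 0.3188; √K_a = 0.5646.
The active pressure is zero where K_a γ z = 2c√K_a, so z_c = 2c/(γ√K_a) = 2×9.2/(16.4×0.5646) = 1.987 m.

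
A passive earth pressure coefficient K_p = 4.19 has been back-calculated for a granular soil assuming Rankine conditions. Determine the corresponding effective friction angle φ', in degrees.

K_p = (1+sin φ)/(1−sin φ) ⇒ sin φ = (K_p − 1)/(K_p + 1) = 0.6146.
φ = arcsin(0.6146) = 37.93°.

37.9°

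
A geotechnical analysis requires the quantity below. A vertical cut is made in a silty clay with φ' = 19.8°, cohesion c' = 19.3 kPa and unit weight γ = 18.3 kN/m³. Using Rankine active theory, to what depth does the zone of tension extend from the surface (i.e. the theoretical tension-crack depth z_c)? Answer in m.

3.00 m

K_a = tan²(45° − 19.8°/2) = 0.4939; √K_a = 0.7028.
The active pressure is zero where K_a γ z = 2c√K_a, so z_c = 2c/(γ√K_a) = 2×19.3/(18.3×0.7028) = 3.001 m.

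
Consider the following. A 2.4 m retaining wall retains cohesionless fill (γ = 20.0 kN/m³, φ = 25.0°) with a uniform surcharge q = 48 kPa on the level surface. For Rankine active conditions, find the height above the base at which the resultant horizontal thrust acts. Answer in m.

K_a = 0.4059.
Triangular part P₁ = ½K_aγH² = 23.38 at H/3 = 0.8000 m; rectangular part P₂ = K_a q H = 46.75 at H/2 = 1.200 m.
ȳ = (P₁·0.8000 + P₂·1.200)/(P₁+P₂) = 1.067 m.

1.07 m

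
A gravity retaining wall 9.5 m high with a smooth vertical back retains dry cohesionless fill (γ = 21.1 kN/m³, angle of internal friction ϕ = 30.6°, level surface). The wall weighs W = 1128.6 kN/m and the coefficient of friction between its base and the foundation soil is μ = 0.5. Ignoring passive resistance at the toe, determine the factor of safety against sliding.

1.82

K_a = tan²(45° − 30.6°/2) = 0.3253.
P_a = ½K_aγH² = 0.5×0.3253×21.1×9.5² = 309.8 kN/m, acting at H/3 = 3.167 m above the base.
FS_sliding = μW / P_a = 0.5×1128.6 / 309.8 = 1.822.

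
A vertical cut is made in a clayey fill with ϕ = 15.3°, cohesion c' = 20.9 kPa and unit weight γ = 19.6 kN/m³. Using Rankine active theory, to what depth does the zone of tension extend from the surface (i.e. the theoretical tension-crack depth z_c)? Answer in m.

K_a = tan²(45° − 15.3°/2) = 0.5824; √K_a = 0.7632.
The active pressure is zero where K_a γ z = 2c√K_a, so z_c = 2c/(γ√K_a) = 2×20.9/(19.6×0.7632) = 2.794 m.

2.79 m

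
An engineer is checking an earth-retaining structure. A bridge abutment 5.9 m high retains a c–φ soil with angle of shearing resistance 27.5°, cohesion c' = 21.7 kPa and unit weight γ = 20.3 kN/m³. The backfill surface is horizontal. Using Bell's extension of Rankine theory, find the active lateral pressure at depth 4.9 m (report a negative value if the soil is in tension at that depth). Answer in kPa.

10.3 kPa

K_a = (1 − sin φ)/(1 + sin φ) = 0.3682.
σ_a = K_a γ z − 2c√K_a = 0.3682×20.3×4.9 − 2×21.7×0.6068 = 10.29 kPa.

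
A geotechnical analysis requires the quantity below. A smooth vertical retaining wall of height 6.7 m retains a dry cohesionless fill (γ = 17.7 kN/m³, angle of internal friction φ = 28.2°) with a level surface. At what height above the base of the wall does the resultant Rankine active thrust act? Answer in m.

K_a = 0.3582.
The pressure distribution is triangular, so the resultant acts at H/3 above the base = 6.7/3 = 2.233 m.

2.23 m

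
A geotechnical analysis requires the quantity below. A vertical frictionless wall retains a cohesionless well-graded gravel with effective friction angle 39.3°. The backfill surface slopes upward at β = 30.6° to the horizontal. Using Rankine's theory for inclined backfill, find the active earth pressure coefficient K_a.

0.337

K_a = cos β · (cos β − √(cos²β − cos²φ)) / (cos β + √(cos²β − cos²φ)).
cos β = 0.8607, cos φ = 0.7738, √(cos²β − cos²φ) = 0.3769.
K_a = 0.8607 × (0.8607 − 0.3769)/(0.8607 + 0.3769) = 0.3365.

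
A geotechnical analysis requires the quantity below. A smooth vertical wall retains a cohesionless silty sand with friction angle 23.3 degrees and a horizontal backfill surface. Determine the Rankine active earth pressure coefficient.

K_a = tan²(45° − φ/2) = tan²(33.35°) = 0.4331.

0.433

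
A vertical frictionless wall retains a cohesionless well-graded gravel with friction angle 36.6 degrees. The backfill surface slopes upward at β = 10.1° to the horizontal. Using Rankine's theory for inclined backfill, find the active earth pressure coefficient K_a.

K_a = cos β · (cos β − √(cos²β − cos²φ)) / (cos β + √(cos²β − cos²φ)).
cos β = 0.9845, cos φ = 0.8028, √(cos²β − cos²φ) = 0.5699.
K_a = 0.9845 × (0.9845 − 0.5699)/(0.9845 + 0.5699) = 0.2626.

0.263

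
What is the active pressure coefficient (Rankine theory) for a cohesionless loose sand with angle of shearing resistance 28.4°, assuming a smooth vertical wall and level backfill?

K_a = (1 − sin φ)/(1 + sin φ) = (1 − sin 28.4°)/(1 + sin 28.4°) = 0.3554.

0.355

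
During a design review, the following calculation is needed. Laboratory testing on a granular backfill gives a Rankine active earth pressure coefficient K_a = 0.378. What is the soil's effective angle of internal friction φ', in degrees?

26.8°

K_a = tan²(45° − φ/2) ⇒ 45° − φ/2 = arctan(√0.378) = 31.58°.
φ = 2(45° − 31.58°) = 26.83°.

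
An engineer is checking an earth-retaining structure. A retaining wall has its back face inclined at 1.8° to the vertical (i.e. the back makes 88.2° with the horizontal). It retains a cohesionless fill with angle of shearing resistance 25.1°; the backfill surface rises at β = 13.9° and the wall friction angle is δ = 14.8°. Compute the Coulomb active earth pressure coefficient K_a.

0.473

K_a = sin²(α+φ) / [sin²α · sin(α−δ) · (1 + √{sin(φ+δ)sin(φ−β) / (sin(α−δ)sin(α+β))})²].
With α = 88.2°, φ = 25.1°, δ = 14.8°, β = 13.9°: K_a = 0.4731.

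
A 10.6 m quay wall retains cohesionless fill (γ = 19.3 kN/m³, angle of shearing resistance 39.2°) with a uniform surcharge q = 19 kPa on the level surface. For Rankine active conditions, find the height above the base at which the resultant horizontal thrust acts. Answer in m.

3.81 m

K_a = 0.2255.
Triangular part P₁ = ½K_aγH² = 244.5 at H/3 = 3.533 m; rectangular part P₂ = K_a q H = 45.41 at H/2 = 5.300 m.
ȳ = (P₁·3.533 + P₂·5.300)/(P₁+P₂) = 3.810 m.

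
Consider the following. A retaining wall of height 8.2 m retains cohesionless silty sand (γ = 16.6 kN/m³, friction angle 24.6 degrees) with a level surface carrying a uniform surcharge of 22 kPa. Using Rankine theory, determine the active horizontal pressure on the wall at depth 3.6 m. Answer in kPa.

33.7 kPa

K_a = (1 − sin φ)/(1 + sin φ) = 0.4121.
σ_v = γz + q = 16.6 × 3.6 + 22 = 81.76 kPa.
σ_h = K_a σ_v = 0.4121 × 81.76 = 33.70 kPa.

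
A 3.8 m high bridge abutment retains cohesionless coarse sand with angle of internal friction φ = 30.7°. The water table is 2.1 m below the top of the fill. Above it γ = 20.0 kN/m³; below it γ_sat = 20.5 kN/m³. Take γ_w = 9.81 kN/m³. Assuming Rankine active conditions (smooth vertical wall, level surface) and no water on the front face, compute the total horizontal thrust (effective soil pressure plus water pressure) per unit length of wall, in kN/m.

K_a = tan²(45° − φ/2) = 0.3240.
γ' = 20.5 − 9.81 = 10.69 kN/m³. Depth below WT = 1.7 m.
σ'_h at WT = K_a γ d_w = 13.61 kPa; at base = 13.61 + K_a γ' × 1.7 = 19.50 kPa.
P₁ (0–2.1 m) = ½×13.61×2.1 = 14.29. P₂ (2.1–3.8 m) = ½(13.61+19.50)×1.7 = 28.14.
P_w = ½ γ_w h₂² = 0.5×9.81×1.7² = 14.18. Total = 14.29+28.14+14.18 = 56.61 kN/m.

56.6 kN/m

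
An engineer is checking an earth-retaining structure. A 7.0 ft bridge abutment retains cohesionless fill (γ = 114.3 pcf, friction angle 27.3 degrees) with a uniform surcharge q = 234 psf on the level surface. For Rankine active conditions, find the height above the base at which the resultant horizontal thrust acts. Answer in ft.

2.76 ft

K_a = 0.3711.
Triangular part P₁ = ½K_aγH² = 1039 at H/3 = 2.333 ft; rectangular part P₂ = K_a q H = 607.9 at H/2 = 3.500 ft.
ȳ = (P₁·2.333 + P₂·3.500)/(P₁+P₂) = 2.764 ft.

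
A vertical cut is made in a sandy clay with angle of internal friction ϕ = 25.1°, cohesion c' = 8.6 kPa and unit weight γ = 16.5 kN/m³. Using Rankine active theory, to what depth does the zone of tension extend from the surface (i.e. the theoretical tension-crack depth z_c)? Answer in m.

1.64 m

K_a = tan²(45° − 25.1°/2) = 0.4043; √K_a = 0.6358.
The active pressure is zero where K_a γ z = 2c√K_a, so z_c = 2c/(γ√K_a) = 2×8.6/(16.5×0.6358) = 1.639 m.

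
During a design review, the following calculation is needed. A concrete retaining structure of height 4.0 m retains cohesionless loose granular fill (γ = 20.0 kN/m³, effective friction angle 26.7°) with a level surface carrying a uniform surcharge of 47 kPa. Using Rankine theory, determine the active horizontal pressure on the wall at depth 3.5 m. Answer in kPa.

44.5 kPa

K_a = (1 − sin φ)/(1 + sin φ) = 0.3800.
σ_v = γz + q = 20.0 × 3.5 + 47 = 117.0 kPa.
σ_h = K_a σ_v = 0.3800 × 117.0 = 44.46 kPa.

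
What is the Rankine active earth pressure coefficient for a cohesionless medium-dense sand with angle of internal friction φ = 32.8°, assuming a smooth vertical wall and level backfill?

K_a = tan²(45° − φ/2) = tan²(28.60°) = 0.2973.

0.297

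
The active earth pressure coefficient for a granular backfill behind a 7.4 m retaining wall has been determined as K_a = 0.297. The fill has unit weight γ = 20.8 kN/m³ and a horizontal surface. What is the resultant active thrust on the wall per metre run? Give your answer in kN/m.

P = ½ K_a γ H² = 0.5 × 0.297 × 20.8 × 7.4² = 169.1 kN/m.

169 kN/m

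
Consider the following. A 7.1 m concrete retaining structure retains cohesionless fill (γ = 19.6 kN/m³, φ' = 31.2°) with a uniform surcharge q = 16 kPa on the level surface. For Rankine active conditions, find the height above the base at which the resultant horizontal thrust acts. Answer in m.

2.59 m

K_a = 0.3175.
Triangular part P₁ = ½K_aγH² = 156.9 at H/3 = 2.367 m; rectangular part P₂ = K_a q H = 36.07 at H/2 = 3.550 m.
ȳ = (P₁·2.367 + P₂·3.550)/(P₁+P₂) = 2.588 m.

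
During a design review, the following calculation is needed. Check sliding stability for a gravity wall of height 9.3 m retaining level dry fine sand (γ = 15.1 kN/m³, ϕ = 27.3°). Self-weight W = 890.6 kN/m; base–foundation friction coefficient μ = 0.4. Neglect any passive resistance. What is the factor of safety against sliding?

1.47

K_a = tan²(45° − 27.3°/2) = 0.3711.
P_a = ½K_aγH² = 0.5×0.3711×15.1×9.3² = 242.3 kN/m, acting at H/3 = 3.100 m above the base.
FS_sliding = μW / P_a = 0.4×890.6 / 242.3 = 1.470.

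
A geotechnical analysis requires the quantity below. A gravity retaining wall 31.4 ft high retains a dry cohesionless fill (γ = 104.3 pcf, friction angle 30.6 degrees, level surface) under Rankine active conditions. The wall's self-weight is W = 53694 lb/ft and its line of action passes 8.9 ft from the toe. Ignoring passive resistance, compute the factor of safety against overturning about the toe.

K_a = tan²(45° − 30.6°/2) = 0.3253.
P_a = ½K_aγH² = 0.5×0.3253×104.3×31.4² = 16730 lb/ft, acting at H/3 = 10.47 ft above the base.
Overturning moment M_o = P_a × H/3 = 16730 × 10.47 = 175100.
Resisting moment M_r = W × 8.9 = 53694 × 8.9 = 477900.
FS_overturning = M_r/M_o = 477900/175100 = 2.729.

2.73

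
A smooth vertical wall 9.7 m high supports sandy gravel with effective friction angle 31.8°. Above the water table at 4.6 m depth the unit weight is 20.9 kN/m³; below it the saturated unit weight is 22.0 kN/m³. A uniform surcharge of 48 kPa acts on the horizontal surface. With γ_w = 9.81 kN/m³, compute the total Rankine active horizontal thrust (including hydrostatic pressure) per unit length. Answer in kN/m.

541 kN/m

K_a = tan²(45° − φ/2) = 0.3098.
γ' = 22.0 − 9.81 = 12.19 kN/m³. h₂ = H − d_w = 5.1 m.
σ'_h: at surface K_a·q = 14.87; at WT K_a(q+γd_w) = 44.65; at base K_a(q+γd_w+γ'h₂) = 63.91 kPa.
P₁ = ½(14.87+44.65)×4.6 = 136.9; P₂ = ½(44.65+63.91)×5.1 = 276.8; P_w = ½γ_w h₂² = 127.6.
Total = 136.9+276.8+127.6 = 541.3 kN/m.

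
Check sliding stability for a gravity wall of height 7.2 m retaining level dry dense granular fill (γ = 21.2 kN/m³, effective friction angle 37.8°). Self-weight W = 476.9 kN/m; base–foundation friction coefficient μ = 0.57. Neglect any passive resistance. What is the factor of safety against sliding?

K_a = tan²(45° − 37.8°/2) = 0.2400.
P_a = ½K_aγH² = 0.5×0.2400×21.2×7.2² = 131.9 kN/m, acting at H/3 = 2.400 m above the base.
FS_sliding = μW / P_a = 0.57×476.9 / 131.9 = 2.061.

2.06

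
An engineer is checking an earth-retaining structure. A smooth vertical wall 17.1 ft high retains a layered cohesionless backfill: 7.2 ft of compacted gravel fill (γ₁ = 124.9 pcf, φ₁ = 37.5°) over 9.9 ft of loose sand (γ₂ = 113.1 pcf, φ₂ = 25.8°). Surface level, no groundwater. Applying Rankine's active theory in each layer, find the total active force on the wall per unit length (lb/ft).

6470 lb/ft

K_a1 = tan²(45°−37.5°/2) = 0.2432; K_a2 = tan²(45°−25.8°/2) = 0.3935.
Layer 1: σ at base = K_a1 γ₁ h₁ = 218.7 psf; P₁ = ½×218.7×7.2 = 787.3.
Layer 2: σ_v at top = γ₁h₁ = 899.3; σ_h top = K_a2×899.3 = 353.9; σ_h base = K_a2×(899.3+113.1×9.9) = 794.5.
P₂ = ½(353.9+794.5)×9.9 = 5684. Total P_a = 787.3+5684 = 6472 lb/ft.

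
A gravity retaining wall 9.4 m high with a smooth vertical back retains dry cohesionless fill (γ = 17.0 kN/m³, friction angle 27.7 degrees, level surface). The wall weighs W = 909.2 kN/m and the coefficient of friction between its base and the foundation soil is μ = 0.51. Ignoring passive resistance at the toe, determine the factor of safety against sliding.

1.69

K_a = tan²(45° − 27.7°/2) = 0.3653.
P_a = ½K_aγH² = 0.5×0.3653×17.0×9.4² = 274.4 kN/m, acting at H/3 = 3.133 m above the base.
FS_sliding = μW / P_a = 0.51×909.2 / 274.4 = 1.690.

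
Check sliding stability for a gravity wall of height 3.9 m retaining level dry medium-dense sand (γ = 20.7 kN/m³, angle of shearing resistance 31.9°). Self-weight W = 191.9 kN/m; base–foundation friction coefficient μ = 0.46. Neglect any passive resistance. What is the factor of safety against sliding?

K_a = tan²(45° − 31.9°/2) = 0.3085.
P_a = ½K_aγH² = 0.5×0.3085×20.7×3.9² = 48.57 kN/m, acting at H/3 = 1.300 m above the base.
FS_sliding = μW / P_a = 0.46×191.9 / 48.57 = 1.817.

1.82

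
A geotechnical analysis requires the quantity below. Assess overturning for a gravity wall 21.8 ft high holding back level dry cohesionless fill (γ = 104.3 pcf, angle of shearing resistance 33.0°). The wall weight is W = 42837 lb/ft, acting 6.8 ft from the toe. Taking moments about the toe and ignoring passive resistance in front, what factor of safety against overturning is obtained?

5.49

K_a = tan²(45° − 33.0°/2) = 0.2948.
P_a = ½K_aγH² = 0.5×0.2948×104.3×21.8² = 7306 lb/ft, acting at H/3 = 7.267 ft above the base.
Overturning moment M_o = P_a × H/3 = 7306 × 7.267 = 53090.
Resisting moment M_r = W × 6.8 = 42837 × 6.8 = 291300.
FS_overturning = M_r/M_o = 291300/53090 = 5.487.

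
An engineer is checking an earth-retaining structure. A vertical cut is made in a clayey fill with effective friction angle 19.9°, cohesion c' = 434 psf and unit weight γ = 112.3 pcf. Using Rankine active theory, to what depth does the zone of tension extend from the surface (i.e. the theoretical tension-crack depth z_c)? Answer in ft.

11.0 ft

K_a = tan²(45° − 19.9°/2) = 0.4921; √K_a = 0.7015.
The active pressure is zero where K_a γ z = 2c√K_a, so z_c = 2c/(γ√K_a) = 2×434/(112.3×0.7015) = 11.02 ft.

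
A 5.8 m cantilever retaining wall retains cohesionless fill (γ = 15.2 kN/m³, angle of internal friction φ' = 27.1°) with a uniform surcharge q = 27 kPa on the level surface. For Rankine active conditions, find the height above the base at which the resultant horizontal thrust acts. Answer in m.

2.30 m

K_a = 0.3741.
Triangular part P₁ = ½K_aγH² = 95.63 at H/3 = 1.933 m; rectangular part P₂ = K_a q H = 58.58 at H/2 = 2.900 m.
ȳ = (P₁·1.933 + P₂·2.900)/(P₁+P₂) = 2.301 m.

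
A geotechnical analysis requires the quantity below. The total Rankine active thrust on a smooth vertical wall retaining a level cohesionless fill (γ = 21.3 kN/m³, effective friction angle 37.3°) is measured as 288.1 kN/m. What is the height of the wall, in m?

K_a = 0.2453. P_a = ½ K_a γ H² ⇒ H = √(2P_a/(K_a γ)).
H = √(2×288.1/(0.2453×21.3)) = 10.50 m.

10.5 m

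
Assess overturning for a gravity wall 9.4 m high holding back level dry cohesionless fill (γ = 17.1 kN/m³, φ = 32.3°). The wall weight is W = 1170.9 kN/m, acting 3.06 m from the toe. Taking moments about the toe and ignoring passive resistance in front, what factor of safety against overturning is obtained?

K_a = tan²(45° − 32.3°/2) = 0.3035.
P_a = ½K_aγH² = 0.5×0.3035×17.1×9.4² = 229.3 kN/m, acting at H/3 = 3.133 m above the base.
Overturning moment M_o = P_a × H/3 = 229.3 × 3.133 = 718.4.
Resisting moment M_r = W × 3.06 = 1170.9 × 3.06 = 3583.
FS_overturning = M_r/M_o = 3583/718.4 = 4.987.

4.99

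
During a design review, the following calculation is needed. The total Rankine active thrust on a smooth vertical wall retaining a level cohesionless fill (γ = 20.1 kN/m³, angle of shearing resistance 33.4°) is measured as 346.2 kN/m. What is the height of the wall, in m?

10.9 m

K_a = 0.2899. P_a = ½ K_a γ H² ⇒ H = √(2P_a/(K_a γ)).
H = √(2×346.2/(0.2899×20.1)) = 10.90 m.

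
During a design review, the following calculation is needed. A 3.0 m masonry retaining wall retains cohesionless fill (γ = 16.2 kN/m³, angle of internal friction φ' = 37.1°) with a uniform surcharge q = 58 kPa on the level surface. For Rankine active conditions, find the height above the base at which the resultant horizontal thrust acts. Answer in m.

1.35 m

K_a = 0.2475.
Triangular part P₁ = ½K_aγH² = 18.04 at H/3 = 1.000 m; rectangular part P₂ = K_a q H = 43.06 at H/2 = 1.500 m.
ȳ = (P₁·1.000 + P₂·1.500)/(P₁+P₂) = 1.352 m.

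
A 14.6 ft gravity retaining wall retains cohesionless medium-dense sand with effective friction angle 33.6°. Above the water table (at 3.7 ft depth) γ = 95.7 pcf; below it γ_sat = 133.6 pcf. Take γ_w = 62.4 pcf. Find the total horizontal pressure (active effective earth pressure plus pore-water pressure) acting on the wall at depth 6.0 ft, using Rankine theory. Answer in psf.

292 psf

K_a = (1 − sin φ)/(1 + sin φ) = 0.2875.
γ' = 133.6 − 62.4 = 71.20 pcf.
Effective vertical stress at 6.0 ft: σ'_v = 95.7×3.7 + 71.20×2.30 = 517.9 psf.
σ'_h = K_a σ'_v = 0.2875 × 517.9 = 148.9 psf; u = γ_w × 2.30 = 143.5 psf.
Total σ_h = 148.9 + 143.5 = 292.4 psf.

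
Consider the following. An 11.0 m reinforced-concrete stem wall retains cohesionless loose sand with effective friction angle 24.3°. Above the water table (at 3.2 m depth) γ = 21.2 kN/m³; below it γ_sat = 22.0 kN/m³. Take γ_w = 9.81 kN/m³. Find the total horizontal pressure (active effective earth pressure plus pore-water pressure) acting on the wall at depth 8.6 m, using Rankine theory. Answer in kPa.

109 kPa

K_a = (1 − sin φ)/(1 + sin φ) = 0.4169.
γ' = 22.0 − 9.81 = 12.19 kN/m³.
Effective vertical stress at 8.6 m: σ'_v = 21.2×3.2 + 12.19×5.40 = 133.7 kPa.
σ'_h = K_a σ'_v = 0.4169 × 133.7 = 55.73 kPa; u = γ_w × 5.40 = 52.97 kPa.
Total σ_h = 55.73 + 52.97 = 108.7 kPa.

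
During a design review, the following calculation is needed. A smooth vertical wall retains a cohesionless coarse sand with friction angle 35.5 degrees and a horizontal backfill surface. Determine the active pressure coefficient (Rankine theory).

K_a = (1 − sin φ)/(1 + sin φ) = (1 − sin 35.5°)/(1 + sin 35.5°) = 0.2653.

0.265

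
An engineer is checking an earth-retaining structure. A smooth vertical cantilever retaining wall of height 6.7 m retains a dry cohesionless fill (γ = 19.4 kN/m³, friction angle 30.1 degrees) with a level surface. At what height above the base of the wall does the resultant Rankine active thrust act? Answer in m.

2.23 m

K_a = 0.3320.
The pressure distribution is triangular, so the resultant acts at H/3 above the base = 6.7/3 = 2.233 m.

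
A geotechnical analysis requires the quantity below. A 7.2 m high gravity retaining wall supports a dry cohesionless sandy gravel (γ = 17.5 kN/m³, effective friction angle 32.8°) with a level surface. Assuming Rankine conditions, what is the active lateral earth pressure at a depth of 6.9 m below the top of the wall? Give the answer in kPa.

35.9 kPa

K_a = (1 − sin φ)/(1 + sin φ) = 0.2973.
σ_h = K_a γ z = 0.2973 × 17.5 × 6.9 = 35.89 kPa.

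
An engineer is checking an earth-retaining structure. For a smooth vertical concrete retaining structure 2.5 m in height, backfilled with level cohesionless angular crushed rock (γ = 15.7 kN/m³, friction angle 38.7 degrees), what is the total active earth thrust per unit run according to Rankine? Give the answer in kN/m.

K_a = tan²(45° − φ/2) = 0.2306.
P_a = ½ K_a γ H² = 0.5 × 0.2306 × 15.7 × 2.5² = 11.31 kN/m.

11.3 kN/m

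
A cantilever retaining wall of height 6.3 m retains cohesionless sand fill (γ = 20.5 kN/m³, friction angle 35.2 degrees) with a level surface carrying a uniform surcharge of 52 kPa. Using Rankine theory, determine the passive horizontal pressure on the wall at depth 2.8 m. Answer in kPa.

K_p = (1 + sin φ)/(1 − sin φ) = 3.722.
σ_v = γz + q = 20.5 × 2.8 + 52 = 109.4 kPa.
σ_h = K_p σ_v = 3.722 × 109.4 = 407.2 kPa.

407 kPa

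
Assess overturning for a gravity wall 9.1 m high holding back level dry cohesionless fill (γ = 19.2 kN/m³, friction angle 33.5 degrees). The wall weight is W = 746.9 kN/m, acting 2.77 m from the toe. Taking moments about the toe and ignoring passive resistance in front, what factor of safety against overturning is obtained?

K_a = tan²(45° − 33.5°/2) = 0.2887.
P_a = ½K_aγH² = 0.5×0.2887×19.2×9.1² = 229.5 kN/m, acting at H/3 = 3.033 m above the base.
Overturning moment M_o = P_a × H/3 = 229.5 × 3.033 = 696.2.
Resisting moment M_r = W × 2.77 = 746.9 × 2.77 = 2069.
FS_overturning = M_r/M_o = 2069/696.2 = 2.972.

2.97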